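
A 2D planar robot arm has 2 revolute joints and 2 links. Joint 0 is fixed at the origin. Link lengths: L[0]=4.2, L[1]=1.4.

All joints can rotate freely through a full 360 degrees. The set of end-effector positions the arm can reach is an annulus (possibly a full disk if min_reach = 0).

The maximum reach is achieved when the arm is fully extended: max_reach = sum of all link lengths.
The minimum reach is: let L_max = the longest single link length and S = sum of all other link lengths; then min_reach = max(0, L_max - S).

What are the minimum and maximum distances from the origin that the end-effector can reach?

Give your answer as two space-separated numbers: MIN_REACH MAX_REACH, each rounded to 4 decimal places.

Link lengths: [4.2, 1.4]
max_reach = 4.2 + 1.4 = 5.6
L_max = max([4.2, 1.4]) = 4.2
S (sum of others) = 5.6 - 4.2 = 1.4
min_reach = max(0, 4.2 - 1.4) = max(0, 2.8) = 2.8

Answer: 2.8000 5.6000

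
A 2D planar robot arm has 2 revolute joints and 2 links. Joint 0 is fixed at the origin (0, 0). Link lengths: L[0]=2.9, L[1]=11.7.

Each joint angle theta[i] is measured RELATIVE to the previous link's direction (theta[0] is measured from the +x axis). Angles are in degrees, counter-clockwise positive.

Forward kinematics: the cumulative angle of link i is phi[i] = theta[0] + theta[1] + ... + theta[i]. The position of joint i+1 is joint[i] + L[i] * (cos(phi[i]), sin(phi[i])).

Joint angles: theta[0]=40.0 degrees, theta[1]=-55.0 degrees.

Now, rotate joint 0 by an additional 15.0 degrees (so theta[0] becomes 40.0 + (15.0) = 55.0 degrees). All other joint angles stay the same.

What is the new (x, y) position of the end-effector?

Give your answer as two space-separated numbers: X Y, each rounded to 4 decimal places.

Answer: 13.3634 2.3755

Derivation:
joint[0] = (0.0000, 0.0000)  (base)
link 0: phi[0] = 55 = 55 deg
  cos(55 deg) = 0.5736, sin(55 deg) = 0.8192
  joint[1] = (0.0000, 0.0000) + 2.9 * (0.5736, 0.8192) = (0.0000 + 1.6634, 0.0000 + 2.3755) = (1.6634, 2.3755)
link 1: phi[1] = 55 + -55 = 0 deg
  cos(0 deg) = 1.0000, sin(0 deg) = 0.0000
  joint[2] = (1.6634, 2.3755) + 11.7 * (1.0000, 0.0000) = (1.6634 + 11.7000, 2.3755 + 0.0000) = (13.3634, 2.3755)
End effector: (13.3634, 2.3755)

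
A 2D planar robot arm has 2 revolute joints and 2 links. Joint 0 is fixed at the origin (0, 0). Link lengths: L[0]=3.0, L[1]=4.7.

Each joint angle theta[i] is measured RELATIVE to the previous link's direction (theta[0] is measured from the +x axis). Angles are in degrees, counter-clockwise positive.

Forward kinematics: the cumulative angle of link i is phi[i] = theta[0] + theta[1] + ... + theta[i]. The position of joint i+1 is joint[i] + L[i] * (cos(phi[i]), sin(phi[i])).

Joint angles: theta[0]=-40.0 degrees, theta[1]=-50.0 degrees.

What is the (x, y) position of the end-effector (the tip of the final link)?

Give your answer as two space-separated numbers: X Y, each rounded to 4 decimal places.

Answer: 2.2981 -6.6284

Derivation:
joint[0] = (0.0000, 0.0000)  (base)
link 0: phi[0] = -40 = -40 deg
  cos(-40 deg) = 0.7660, sin(-40 deg) = -0.6428
  joint[1] = (0.0000, 0.0000) + 3 * (0.7660, -0.6428) = (0.0000 + 2.2981, 0.0000 + -1.9284) = (2.2981, -1.9284)
link 1: phi[1] = -40 + -50 = -90 deg
  cos(-90 deg) = 0.0000, sin(-90 deg) = -1.0000
  joint[2] = (2.2981, -1.9284) + 4.7 * (0.0000, -1.0000) = (2.2981 + 0.0000, -1.9284 + -4.7000) = (2.2981, -6.6284)
End effector: (2.2981, -6.6284)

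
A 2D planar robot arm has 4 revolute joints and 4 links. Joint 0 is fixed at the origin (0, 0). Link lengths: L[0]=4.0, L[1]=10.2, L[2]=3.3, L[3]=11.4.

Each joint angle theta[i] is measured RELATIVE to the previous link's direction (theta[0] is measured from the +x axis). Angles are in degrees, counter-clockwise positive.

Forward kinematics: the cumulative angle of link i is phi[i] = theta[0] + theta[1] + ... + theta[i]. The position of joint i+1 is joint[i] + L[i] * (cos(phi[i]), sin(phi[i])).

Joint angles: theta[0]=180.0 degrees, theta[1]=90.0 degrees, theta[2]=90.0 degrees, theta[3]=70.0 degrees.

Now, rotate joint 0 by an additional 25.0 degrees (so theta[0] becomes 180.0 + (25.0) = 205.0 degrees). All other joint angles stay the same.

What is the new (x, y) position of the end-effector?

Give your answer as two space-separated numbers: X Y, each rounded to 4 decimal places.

joint[0] = (0.0000, 0.0000)  (base)
link 0: phi[0] = 205 = 205 deg
  cos(205 deg) = -0.9063, sin(205 deg) = -0.4226
  joint[1] = (0.0000, 0.0000) + 4 * (-0.9063, -0.4226) = (0.0000 + -3.6252, 0.0000 + -1.6905) = (-3.6252, -1.6905)
link 1: phi[1] = 205 + 90 = 295 deg
  cos(295 deg) = 0.4226, sin(295 deg) = -0.9063
  joint[2] = (-3.6252, -1.6905) + 10.2 * (0.4226, -0.9063) = (-3.6252 + 4.3107, -1.6905 + -9.2443) = (0.6855, -10.9348)
link 2: phi[2] = 205 + 90 + 90 = 385 deg
  cos(385 deg) = 0.9063, sin(385 deg) = 0.4226
  joint[3] = (0.6855, -10.9348) + 3.3 * (0.9063, 0.4226) = (0.6855 + 2.9908, -10.9348 + 1.3946) = (3.6763, -9.5402)
link 3: phi[3] = 205 + 90 + 90 + 70 = 455 deg
  cos(455 deg) = -0.0872, sin(455 deg) = 0.9962
  joint[4] = (3.6763, -9.5402) + 11.4 * (-0.0872, 0.9962) = (3.6763 + -0.9936, -9.5402 + 11.3566) = (2.6827, 1.8164)
End effector: (2.6827, 1.8164)

Answer: 2.6827 1.8164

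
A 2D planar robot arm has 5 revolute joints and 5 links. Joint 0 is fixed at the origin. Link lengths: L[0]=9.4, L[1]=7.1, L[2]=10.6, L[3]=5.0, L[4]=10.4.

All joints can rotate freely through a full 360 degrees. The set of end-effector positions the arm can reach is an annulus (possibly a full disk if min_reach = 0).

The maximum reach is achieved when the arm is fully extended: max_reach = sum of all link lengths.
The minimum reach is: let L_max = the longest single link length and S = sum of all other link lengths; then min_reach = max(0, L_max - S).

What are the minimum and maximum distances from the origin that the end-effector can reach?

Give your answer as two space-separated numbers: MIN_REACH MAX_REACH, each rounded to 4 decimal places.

Answer: 0.0000 42.5000

Derivation:
Link lengths: [9.4, 7.1, 10.6, 5.0, 10.4]
max_reach = 9.4 + 7.1 + 10.6 + 5 + 10.4 = 42.5
L_max = max([9.4, 7.1, 10.6, 5.0, 10.4]) = 10.6
S (sum of others) = 42.5 - 10.6 = 31.9
min_reach = max(0, 10.6 - 31.9) = max(0, -21.3) = 0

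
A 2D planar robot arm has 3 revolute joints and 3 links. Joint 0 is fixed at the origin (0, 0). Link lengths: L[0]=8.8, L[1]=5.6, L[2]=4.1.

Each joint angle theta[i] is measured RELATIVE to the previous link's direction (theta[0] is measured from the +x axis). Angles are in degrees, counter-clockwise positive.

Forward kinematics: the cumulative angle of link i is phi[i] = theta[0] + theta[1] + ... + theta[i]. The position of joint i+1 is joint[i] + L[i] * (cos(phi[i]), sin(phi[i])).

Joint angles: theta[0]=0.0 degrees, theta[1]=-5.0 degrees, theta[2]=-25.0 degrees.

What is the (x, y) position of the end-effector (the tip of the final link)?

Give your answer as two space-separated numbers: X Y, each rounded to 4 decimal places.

Answer: 17.9294 -2.5381

Derivation:
joint[0] = (0.0000, 0.0000)  (base)
link 0: phi[0] = 0 = 0 deg
  cos(0 deg) = 1.0000, sin(0 deg) = 0.0000
  joint[1] = (0.0000, 0.0000) + 8.8 * (1.0000, 0.0000) = (0.0000 + 8.8000, 0.0000 + 0.0000) = (8.8000, 0.0000)
link 1: phi[1] = 0 + -5 = -5 deg
  cos(-5 deg) = 0.9962, sin(-5 deg) = -0.0872
  joint[2] = (8.8000, 0.0000) + 5.6 * (0.9962, -0.0872) = (8.8000 + 5.5787, 0.0000 + -0.4881) = (14.3787, -0.4881)
link 2: phi[2] = 0 + -5 + -25 = -30 deg
  cos(-30 deg) = 0.8660, sin(-30 deg) = -0.5000
  joint[3] = (14.3787, -0.4881) + 4.1 * (0.8660, -0.5000) = (14.3787 + 3.5507, -0.4881 + -2.0500) = (17.9294, -2.5381)
End effector: (17.9294, -2.5381)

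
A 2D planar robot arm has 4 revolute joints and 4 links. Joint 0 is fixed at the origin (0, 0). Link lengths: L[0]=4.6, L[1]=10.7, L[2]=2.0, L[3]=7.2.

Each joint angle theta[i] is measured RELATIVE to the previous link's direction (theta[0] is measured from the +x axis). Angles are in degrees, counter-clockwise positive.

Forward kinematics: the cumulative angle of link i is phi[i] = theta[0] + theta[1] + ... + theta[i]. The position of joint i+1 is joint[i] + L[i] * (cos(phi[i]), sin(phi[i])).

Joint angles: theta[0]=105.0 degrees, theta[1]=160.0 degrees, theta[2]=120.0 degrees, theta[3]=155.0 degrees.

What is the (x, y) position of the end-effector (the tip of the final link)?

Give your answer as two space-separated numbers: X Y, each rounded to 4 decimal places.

Answer: -7.5105 -5.3708

Derivation:
joint[0] = (0.0000, 0.0000)  (base)
link 0: phi[0] = 105 = 105 deg
  cos(105 deg) = -0.2588, sin(105 deg) = 0.9659
  joint[1] = (0.0000, 0.0000) + 4.6 * (-0.2588, 0.9659) = (0.0000 + -1.1906, 0.0000 + 4.4433) = (-1.1906, 4.4433)
link 1: phi[1] = 105 + 160 = 265 deg
  cos(265 deg) = -0.0872, sin(265 deg) = -0.9962
  joint[2] = (-1.1906, 4.4433) + 10.7 * (-0.0872, -0.9962) = (-1.1906 + -0.9326, 4.4433 + -10.6593) = (-2.1231, -6.2160)
link 2: phi[2] = 105 + 160 + 120 = 385 deg
  cos(385 deg) = 0.9063, sin(385 deg) = 0.4226
  joint[3] = (-2.1231, -6.2160) + 2 * (0.9063, 0.4226) = (-2.1231 + 1.8126, -6.2160 + 0.8452) = (-0.3105, -5.3708)
link 3: phi[3] = 105 + 160 + 120 + 155 = 540 deg
  cos(540 deg) = -1.0000, sin(540 deg) = 0.0000
  joint[4] = (-0.3105, -5.3708) + 7.2 * (-1.0000, 0.0000) = (-0.3105 + -7.2000, -5.3708 + 0.0000) = (-7.5105, -5.3708)
End effector: (-7.5105, -5.3708)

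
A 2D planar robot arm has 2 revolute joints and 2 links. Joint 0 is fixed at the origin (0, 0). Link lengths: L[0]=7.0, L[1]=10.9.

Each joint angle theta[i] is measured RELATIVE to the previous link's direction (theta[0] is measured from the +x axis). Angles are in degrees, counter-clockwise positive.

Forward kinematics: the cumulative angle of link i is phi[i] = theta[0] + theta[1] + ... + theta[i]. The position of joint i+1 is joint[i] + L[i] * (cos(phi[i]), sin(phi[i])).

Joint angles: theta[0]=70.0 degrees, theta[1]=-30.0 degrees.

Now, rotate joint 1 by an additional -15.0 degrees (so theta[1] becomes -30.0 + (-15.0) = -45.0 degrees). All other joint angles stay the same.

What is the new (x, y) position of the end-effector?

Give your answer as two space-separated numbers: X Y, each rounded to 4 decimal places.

Answer: 12.2729 11.1844

Derivation:
joint[0] = (0.0000, 0.0000)  (base)
link 0: phi[0] = 70 = 70 deg
  cos(70 deg) = 0.3420, sin(70 deg) = 0.9397
  joint[1] = (0.0000, 0.0000) + 7 * (0.3420, 0.9397) = (0.0000 + 2.3941, 0.0000 + 6.5778) = (2.3941, 6.5778)
link 1: phi[1] = 70 + -45 = 25 deg
  cos(25 deg) = 0.9063, sin(25 deg) = 0.4226
  joint[2] = (2.3941, 6.5778) + 10.9 * (0.9063, 0.4226) = (2.3941 + 9.8788, 6.5778 + 4.6065) = (12.2729, 11.1844)
End effector: (12.2729, 11.1844)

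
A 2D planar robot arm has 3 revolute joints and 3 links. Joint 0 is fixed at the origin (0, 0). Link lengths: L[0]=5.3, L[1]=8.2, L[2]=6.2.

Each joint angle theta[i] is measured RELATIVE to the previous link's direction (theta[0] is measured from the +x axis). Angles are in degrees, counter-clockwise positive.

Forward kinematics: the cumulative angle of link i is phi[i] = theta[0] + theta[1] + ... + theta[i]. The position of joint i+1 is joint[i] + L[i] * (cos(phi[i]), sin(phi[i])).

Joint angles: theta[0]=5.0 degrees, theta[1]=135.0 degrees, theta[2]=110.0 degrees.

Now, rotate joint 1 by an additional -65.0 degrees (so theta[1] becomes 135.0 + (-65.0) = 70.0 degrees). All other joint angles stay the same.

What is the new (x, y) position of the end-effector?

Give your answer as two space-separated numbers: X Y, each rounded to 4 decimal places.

joint[0] = (0.0000, 0.0000)  (base)
link 0: phi[0] = 5 = 5 deg
  cos(5 deg) = 0.9962, sin(5 deg) = 0.0872
  joint[1] = (0.0000, 0.0000) + 5.3 * (0.9962, 0.0872) = (0.0000 + 5.2798, 0.0000 + 0.4619) = (5.2798, 0.4619)
link 1: phi[1] = 5 + 70 = 75 deg
  cos(75 deg) = 0.2588, sin(75 deg) = 0.9659
  joint[2] = (5.2798, 0.4619) + 8.2 * (0.2588, 0.9659) = (5.2798 + 2.1223, 0.4619 + 7.9206) = (7.4021, 8.3825)
link 2: phi[2] = 5 + 70 + 110 = 185 deg
  cos(185 deg) = -0.9962, sin(185 deg) = -0.0872
  joint[3] = (7.4021, 8.3825) + 6.2 * (-0.9962, -0.0872) = (7.4021 + -6.1764, 8.3825 + -0.5404) = (1.2257, 7.8422)
End effector: (1.2257, 7.8422)

Answer: 1.2257 7.8422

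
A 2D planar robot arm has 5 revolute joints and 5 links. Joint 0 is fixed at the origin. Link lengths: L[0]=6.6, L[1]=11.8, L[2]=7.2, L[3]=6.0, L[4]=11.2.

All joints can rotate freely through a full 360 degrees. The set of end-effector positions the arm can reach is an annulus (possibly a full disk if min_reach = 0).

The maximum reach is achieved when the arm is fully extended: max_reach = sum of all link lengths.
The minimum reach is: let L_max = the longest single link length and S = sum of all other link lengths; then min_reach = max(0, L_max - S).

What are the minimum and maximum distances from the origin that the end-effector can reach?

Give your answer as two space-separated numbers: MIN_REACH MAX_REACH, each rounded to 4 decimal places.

Link lengths: [6.6, 11.8, 7.2, 6.0, 11.2]
max_reach = 6.6 + 11.8 + 7.2 + 6 + 11.2 = 42.8
L_max = max([6.6, 11.8, 7.2, 6.0, 11.2]) = 11.8
S (sum of others) = 42.8 - 11.8 = 31
min_reach = max(0, 11.8 - 31) = max(0, -19.2) = 0

Answer: 0.0000 42.8000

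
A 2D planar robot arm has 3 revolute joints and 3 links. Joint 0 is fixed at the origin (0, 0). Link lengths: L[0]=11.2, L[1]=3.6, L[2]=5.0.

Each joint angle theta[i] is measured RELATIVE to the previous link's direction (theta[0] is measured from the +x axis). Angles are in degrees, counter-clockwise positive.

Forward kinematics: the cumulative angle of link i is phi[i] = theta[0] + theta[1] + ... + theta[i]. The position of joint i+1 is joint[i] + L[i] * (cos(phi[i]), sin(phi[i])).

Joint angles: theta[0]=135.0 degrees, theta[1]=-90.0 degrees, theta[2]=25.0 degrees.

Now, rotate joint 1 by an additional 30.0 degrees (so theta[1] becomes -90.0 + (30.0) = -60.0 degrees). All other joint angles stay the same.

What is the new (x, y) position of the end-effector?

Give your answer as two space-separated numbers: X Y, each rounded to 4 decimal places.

Answer: -7.8561 16.3210

Derivation:
joint[0] = (0.0000, 0.0000)  (base)
link 0: phi[0] = 135 = 135 deg
  cos(135 deg) = -0.7071, sin(135 deg) = 0.7071
  joint[1] = (0.0000, 0.0000) + 11.2 * (-0.7071, 0.7071) = (0.0000 + -7.9196, 0.0000 + 7.9196) = (-7.9196, 7.9196)
link 1: phi[1] = 135 + -60 = 75 deg
  cos(75 deg) = 0.2588, sin(75 deg) = 0.9659
  joint[2] = (-7.9196, 7.9196) + 3.6 * (0.2588, 0.9659) = (-7.9196 + 0.9317, 7.9196 + 3.4773) = (-6.9878, 11.3969)
link 2: phi[2] = 135 + -60 + 25 = 100 deg
  cos(100 deg) = -0.1736, sin(100 deg) = 0.9848
  joint[3] = (-6.9878, 11.3969) + 5 * (-0.1736, 0.9848) = (-6.9878 + -0.8682, 11.3969 + 4.9240) = (-7.8561, 16.3210)
End effector: (-7.8561, 16.3210)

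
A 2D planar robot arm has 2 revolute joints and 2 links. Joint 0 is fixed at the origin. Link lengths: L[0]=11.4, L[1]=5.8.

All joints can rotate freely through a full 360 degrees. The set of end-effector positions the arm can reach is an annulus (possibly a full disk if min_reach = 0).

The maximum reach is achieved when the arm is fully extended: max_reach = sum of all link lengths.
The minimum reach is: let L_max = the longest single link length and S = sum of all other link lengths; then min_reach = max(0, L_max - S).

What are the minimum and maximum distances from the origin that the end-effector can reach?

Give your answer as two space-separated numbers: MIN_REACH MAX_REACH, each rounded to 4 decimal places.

Link lengths: [11.4, 5.8]
max_reach = 11.4 + 5.8 = 17.2
L_max = max([11.4, 5.8]) = 11.4
S (sum of others) = 17.2 - 11.4 = 5.8
min_reach = max(0, 11.4 - 5.8) = max(0, 5.6) = 5.6

Answer: 5.6000 17.2000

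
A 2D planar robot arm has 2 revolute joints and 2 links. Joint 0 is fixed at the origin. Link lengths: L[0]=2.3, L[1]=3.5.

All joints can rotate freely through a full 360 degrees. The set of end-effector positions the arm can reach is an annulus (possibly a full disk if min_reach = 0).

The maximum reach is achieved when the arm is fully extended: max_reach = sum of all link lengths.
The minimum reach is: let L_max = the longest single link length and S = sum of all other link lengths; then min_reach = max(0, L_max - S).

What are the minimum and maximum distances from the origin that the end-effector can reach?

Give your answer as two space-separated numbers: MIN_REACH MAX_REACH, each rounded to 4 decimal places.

Answer: 1.2000 5.8000

Derivation:
Link lengths: [2.3, 3.5]
max_reach = 2.3 + 3.5 = 5.8
L_max = max([2.3, 3.5]) = 3.5
S (sum of others) = 5.8 - 3.5 = 2.3
min_reach = max(0, 3.5 - 2.3) = max(0, 1.2) = 1.2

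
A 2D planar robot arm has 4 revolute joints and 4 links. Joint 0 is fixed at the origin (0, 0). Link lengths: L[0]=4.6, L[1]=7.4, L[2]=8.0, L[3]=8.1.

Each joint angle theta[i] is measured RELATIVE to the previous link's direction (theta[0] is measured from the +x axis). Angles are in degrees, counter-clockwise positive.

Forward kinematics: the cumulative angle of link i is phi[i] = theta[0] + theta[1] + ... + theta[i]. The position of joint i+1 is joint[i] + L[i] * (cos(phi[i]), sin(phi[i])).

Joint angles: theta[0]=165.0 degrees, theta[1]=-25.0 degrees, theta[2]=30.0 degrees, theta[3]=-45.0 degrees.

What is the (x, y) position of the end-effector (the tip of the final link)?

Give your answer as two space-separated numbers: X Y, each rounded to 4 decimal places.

joint[0] = (0.0000, 0.0000)  (base)
link 0: phi[0] = 165 = 165 deg
  cos(165 deg) = -0.9659, sin(165 deg) = 0.2588
  joint[1] = (0.0000, 0.0000) + 4.6 * (-0.9659, 0.2588) = (0.0000 + -4.4433, 0.0000 + 1.1906) = (-4.4433, 1.1906)
link 1: phi[1] = 165 + -25 = 140 deg
  cos(140 deg) = -0.7660, sin(140 deg) = 0.6428
  joint[2] = (-4.4433, 1.1906) + 7.4 * (-0.7660, 0.6428) = (-4.4433 + -5.6687, 1.1906 + 4.7566) = (-10.1120, 5.9472)
link 2: phi[2] = 165 + -25 + 30 = 170 deg
  cos(170 deg) = -0.9848, sin(170 deg) = 0.1736
  joint[3] = (-10.1120, 5.9472) + 8 * (-0.9848, 0.1736) = (-10.1120 + -7.8785, 5.9472 + 1.3892) = (-17.9904, 7.3364)
link 3: phi[3] = 165 + -25 + 30 + -45 = 125 deg
  cos(125 deg) = -0.5736, sin(125 deg) = 0.8192
  joint[4] = (-17.9904, 7.3364) + 8.1 * (-0.5736, 0.8192) = (-17.9904 + -4.6460, 7.3364 + 6.6351) = (-22.6364, 13.9715)
End effector: (-22.6364, 13.9715)

Answer: -22.6364 13.9715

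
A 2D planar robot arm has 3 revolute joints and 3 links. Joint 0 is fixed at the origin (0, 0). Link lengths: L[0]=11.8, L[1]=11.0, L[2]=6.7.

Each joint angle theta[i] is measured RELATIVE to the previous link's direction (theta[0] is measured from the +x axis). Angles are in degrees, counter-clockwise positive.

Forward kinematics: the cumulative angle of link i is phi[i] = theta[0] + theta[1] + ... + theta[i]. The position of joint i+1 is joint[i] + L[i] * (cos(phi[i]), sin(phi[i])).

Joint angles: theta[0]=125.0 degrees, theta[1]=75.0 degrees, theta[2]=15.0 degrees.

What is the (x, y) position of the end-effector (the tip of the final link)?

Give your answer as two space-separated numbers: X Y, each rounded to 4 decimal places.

Answer: -22.5931 2.0608

Derivation:
joint[0] = (0.0000, 0.0000)  (base)
link 0: phi[0] = 125 = 125 deg
  cos(125 deg) = -0.5736, sin(125 deg) = 0.8192
  joint[1] = (0.0000, 0.0000) + 11.8 * (-0.5736, 0.8192) = (0.0000 + -6.7682, 0.0000 + 9.6660) = (-6.7682, 9.6660)
link 1: phi[1] = 125 + 75 = 200 deg
  cos(200 deg) = -0.9397, sin(200 deg) = -0.3420
  joint[2] = (-6.7682, 9.6660) + 11 * (-0.9397, -0.3420) = (-6.7682 + -10.3366, 9.6660 + -3.7622) = (-17.1048, 5.9038)
link 2: phi[2] = 125 + 75 + 15 = 215 deg
  cos(215 deg) = -0.8192, sin(215 deg) = -0.5736
  joint[3] = (-17.1048, 5.9038) + 6.7 * (-0.8192, -0.5736) = (-17.1048 + -5.4883, 5.9038 + -3.8430) = (-22.5931, 2.0608)
End effector: (-22.5931, 2.0608)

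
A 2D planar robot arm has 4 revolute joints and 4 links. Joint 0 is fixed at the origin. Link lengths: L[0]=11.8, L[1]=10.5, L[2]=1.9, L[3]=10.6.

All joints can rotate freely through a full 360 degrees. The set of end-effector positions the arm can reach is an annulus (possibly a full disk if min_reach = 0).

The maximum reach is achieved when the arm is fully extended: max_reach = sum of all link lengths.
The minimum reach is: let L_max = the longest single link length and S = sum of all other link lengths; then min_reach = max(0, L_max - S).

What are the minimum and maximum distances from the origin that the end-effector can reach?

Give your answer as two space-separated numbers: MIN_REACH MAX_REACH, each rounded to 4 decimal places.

Link lengths: [11.8, 10.5, 1.9, 10.6]
max_reach = 11.8 + 10.5 + 1.9 + 10.6 = 34.8
L_max = max([11.8, 10.5, 1.9, 10.6]) = 11.8
S (sum of others) = 34.8 - 11.8 = 23
min_reach = max(0, 11.8 - 23) = max(0, -11.2) = 0

Answer: 0.0000 34.8000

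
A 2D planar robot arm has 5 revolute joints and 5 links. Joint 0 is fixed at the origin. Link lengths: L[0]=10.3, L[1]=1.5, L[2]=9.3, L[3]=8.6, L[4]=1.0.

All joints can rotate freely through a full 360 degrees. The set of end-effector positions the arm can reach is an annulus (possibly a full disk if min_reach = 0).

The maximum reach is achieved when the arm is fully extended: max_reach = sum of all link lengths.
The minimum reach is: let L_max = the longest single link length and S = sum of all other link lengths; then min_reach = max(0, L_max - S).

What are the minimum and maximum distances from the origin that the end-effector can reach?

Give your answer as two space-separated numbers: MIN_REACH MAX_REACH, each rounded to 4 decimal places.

Answer: 0.0000 30.7000

Derivation:
Link lengths: [10.3, 1.5, 9.3, 8.6, 1.0]
max_reach = 10.3 + 1.5 + 9.3 + 8.6 + 1 = 30.7
L_max = max([10.3, 1.5, 9.3, 8.6, 1.0]) = 10.3
S (sum of others) = 30.7 - 10.3 = 20.4
min_reach = max(0, 10.3 - 20.4) = max(0, -10.1) = 0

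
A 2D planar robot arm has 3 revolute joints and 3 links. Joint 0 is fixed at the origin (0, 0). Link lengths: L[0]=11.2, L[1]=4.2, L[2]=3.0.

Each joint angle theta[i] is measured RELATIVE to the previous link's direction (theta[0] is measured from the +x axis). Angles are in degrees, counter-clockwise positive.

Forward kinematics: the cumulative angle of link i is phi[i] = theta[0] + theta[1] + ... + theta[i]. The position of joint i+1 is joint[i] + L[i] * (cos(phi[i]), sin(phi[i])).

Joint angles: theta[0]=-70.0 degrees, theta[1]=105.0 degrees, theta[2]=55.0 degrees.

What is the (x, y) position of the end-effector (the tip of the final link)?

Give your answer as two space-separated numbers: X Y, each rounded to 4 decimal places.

Answer: 7.2711 -5.1155

Derivation:
joint[0] = (0.0000, 0.0000)  (base)
link 0: phi[0] = -70 = -70 deg
  cos(-70 deg) = 0.3420, sin(-70 deg) = -0.9397
  joint[1] = (0.0000, 0.0000) + 11.2 * (0.3420, -0.9397) = (0.0000 + 3.8306, 0.0000 + -10.5246) = (3.8306, -10.5246)
link 1: phi[1] = -70 + 105 = 35 deg
  cos(35 deg) = 0.8192, sin(35 deg) = 0.5736
  joint[2] = (3.8306, -10.5246) + 4.2 * (0.8192, 0.5736) = (3.8306 + 3.4404, -10.5246 + 2.4090) = (7.2711, -8.1155)
link 2: phi[2] = -70 + 105 + 55 = 90 deg
  cos(90 deg) = 0.0000, sin(90 deg) = 1.0000
  joint[3] = (7.2711, -8.1155) + 3 * (0.0000, 1.0000) = (7.2711 + 0.0000, -8.1155 + 3.0000) = (7.2711, -5.1155)
End effector: (7.2711, -5.1155)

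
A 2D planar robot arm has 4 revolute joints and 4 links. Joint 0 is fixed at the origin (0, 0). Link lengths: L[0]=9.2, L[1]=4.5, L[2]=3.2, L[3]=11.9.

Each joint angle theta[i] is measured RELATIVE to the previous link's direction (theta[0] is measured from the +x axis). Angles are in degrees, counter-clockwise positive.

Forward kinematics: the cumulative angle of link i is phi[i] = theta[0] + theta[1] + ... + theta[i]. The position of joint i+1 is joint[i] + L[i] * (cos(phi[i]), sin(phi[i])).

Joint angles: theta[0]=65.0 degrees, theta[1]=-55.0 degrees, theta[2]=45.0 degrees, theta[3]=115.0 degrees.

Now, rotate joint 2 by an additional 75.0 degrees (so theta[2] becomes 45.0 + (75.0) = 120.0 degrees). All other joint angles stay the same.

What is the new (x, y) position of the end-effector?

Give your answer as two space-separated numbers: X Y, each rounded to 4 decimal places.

joint[0] = (0.0000, 0.0000)  (base)
link 0: phi[0] = 65 = 65 deg
  cos(65 deg) = 0.4226, sin(65 deg) = 0.9063
  joint[1] = (0.0000, 0.0000) + 9.2 * (0.4226, 0.9063) = (0.0000 + 3.8881, 0.0000 + 8.3380) = (3.8881, 8.3380)
link 1: phi[1] = 65 + -55 = 10 deg
  cos(10 deg) = 0.9848, sin(10 deg) = 0.1736
  joint[2] = (3.8881, 8.3380) + 4.5 * (0.9848, 0.1736) = (3.8881 + 4.4316, 8.3380 + 0.7814) = (8.3197, 9.1194)
link 2: phi[2] = 65 + -55 + 120 = 130 deg
  cos(130 deg) = -0.6428, sin(130 deg) = 0.7660
  joint[3] = (8.3197, 9.1194) + 3.2 * (-0.6428, 0.7660) = (8.3197 + -2.0569, 9.1194 + 2.4513) = (6.2628, 11.5708)
link 3: phi[3] = 65 + -55 + 120 + 115 = 245 deg
  cos(245 deg) = -0.4226, sin(245 deg) = -0.9063
  joint[4] = (6.2628, 11.5708) + 11.9 * (-0.4226, -0.9063) = (6.2628 + -5.0292, 11.5708 + -10.7851) = (1.2336, 0.7857)
End effector: (1.2336, 0.7857)

Answer: 1.2336 0.7857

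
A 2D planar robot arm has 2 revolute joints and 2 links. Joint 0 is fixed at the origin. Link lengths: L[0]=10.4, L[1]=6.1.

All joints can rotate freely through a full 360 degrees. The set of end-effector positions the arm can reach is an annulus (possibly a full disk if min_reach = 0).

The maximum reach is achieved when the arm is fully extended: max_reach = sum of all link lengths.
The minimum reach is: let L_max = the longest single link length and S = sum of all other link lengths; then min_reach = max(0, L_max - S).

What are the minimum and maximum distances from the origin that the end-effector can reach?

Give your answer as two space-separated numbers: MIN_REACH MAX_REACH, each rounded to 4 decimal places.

Answer: 4.3000 16.5000

Derivation:
Link lengths: [10.4, 6.1]
max_reach = 10.4 + 6.1 = 16.5
L_max = max([10.4, 6.1]) = 10.4
S (sum of others) = 16.5 - 10.4 = 6.1
min_reach = max(0, 10.4 - 6.1) = max(0, 4.3) = 4.3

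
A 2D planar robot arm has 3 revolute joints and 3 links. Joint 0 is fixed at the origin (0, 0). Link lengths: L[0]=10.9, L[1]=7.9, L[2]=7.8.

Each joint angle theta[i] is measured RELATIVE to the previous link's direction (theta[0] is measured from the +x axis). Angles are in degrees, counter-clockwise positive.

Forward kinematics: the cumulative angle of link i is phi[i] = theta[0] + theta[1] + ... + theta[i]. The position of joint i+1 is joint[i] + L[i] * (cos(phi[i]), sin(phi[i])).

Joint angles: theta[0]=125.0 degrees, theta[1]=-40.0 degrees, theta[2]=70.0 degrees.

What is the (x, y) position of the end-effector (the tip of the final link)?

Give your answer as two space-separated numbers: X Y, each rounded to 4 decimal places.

Answer: -12.6327 20.0951

Derivation:
joint[0] = (0.0000, 0.0000)  (base)
link 0: phi[0] = 125 = 125 deg
  cos(125 deg) = -0.5736, sin(125 deg) = 0.8192
  joint[1] = (0.0000, 0.0000) + 10.9 * (-0.5736, 0.8192) = (0.0000 + -6.2520, 0.0000 + 8.9288) = (-6.2520, 8.9288)
link 1: phi[1] = 125 + -40 = 85 deg
  cos(85 deg) = 0.0872, sin(85 deg) = 0.9962
  joint[2] = (-6.2520, 8.9288) + 7.9 * (0.0872, 0.9962) = (-6.2520 + 0.6885, 8.9288 + 7.8699) = (-5.5635, 16.7987)
link 2: phi[2] = 125 + -40 + 70 = 155 deg
  cos(155 deg) = -0.9063, sin(155 deg) = 0.4226
  joint[3] = (-5.5635, 16.7987) + 7.8 * (-0.9063, 0.4226) = (-5.5635 + -7.0692, 16.7987 + 3.2964) = (-12.6327, 20.0951)
End effector: (-12.6327, 20.0951)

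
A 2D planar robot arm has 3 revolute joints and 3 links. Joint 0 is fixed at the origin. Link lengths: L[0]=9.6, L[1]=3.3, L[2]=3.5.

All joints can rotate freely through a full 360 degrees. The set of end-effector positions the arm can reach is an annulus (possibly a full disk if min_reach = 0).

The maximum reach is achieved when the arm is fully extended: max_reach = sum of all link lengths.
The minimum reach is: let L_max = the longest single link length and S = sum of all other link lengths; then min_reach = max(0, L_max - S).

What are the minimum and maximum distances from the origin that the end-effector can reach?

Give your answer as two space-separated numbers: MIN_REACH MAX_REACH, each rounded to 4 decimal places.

Answer: 2.8000 16.4000

Derivation:
Link lengths: [9.6, 3.3, 3.5]
max_reach = 9.6 + 3.3 + 3.5 = 16.4
L_max = max([9.6, 3.3, 3.5]) = 9.6
S (sum of others) = 16.4 - 9.6 = 6.8
min_reach = max(0, 9.6 - 6.8) = max(0, 2.8) = 2.8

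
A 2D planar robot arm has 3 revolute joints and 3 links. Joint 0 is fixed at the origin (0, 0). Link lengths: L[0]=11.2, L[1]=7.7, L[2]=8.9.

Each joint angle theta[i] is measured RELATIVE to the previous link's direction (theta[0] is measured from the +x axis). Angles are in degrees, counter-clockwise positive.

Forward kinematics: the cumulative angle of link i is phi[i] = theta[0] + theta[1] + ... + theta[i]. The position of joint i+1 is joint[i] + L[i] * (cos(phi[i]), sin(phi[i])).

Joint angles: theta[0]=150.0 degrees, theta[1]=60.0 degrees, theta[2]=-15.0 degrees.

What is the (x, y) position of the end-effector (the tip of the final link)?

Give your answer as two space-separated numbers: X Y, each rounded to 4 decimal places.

Answer: -24.9646 -0.5535

Derivation:
joint[0] = (0.0000, 0.0000)  (base)
link 0: phi[0] = 150 = 150 deg
  cos(150 deg) = -0.8660, sin(150 deg) = 0.5000
  joint[1] = (0.0000, 0.0000) + 11.2 * (-0.8660, 0.5000) = (0.0000 + -9.6995, 0.0000 + 5.6000) = (-9.6995, 5.6000)
link 1: phi[1] = 150 + 60 = 210 deg
  cos(210 deg) = -0.8660, sin(210 deg) = -0.5000
  joint[2] = (-9.6995, 5.6000) + 7.7 * (-0.8660, -0.5000) = (-9.6995 + -6.6684, 5.6000 + -3.8500) = (-16.3679, 1.7500)
link 2: phi[2] = 150 + 60 + -15 = 195 deg
  cos(195 deg) = -0.9659, sin(195 deg) = -0.2588
  joint[3] = (-16.3679, 1.7500) + 8.9 * (-0.9659, -0.2588) = (-16.3679 + -8.5967, 1.7500 + -2.3035) = (-24.9646, -0.5535)
End effector: (-24.9646, -0.5535)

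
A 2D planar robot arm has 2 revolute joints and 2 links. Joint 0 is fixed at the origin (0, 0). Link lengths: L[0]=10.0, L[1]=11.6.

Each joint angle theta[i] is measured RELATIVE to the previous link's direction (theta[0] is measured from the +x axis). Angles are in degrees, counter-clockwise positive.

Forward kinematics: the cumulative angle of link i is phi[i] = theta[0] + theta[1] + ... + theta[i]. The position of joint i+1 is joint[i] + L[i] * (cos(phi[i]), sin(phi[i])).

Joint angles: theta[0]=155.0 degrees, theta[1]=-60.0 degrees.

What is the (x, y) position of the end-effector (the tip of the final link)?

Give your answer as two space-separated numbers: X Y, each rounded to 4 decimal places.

Answer: -10.0741 15.7820

Derivation:
joint[0] = (0.0000, 0.0000)  (base)
link 0: phi[0] = 155 = 155 deg
  cos(155 deg) = -0.9063, sin(155 deg) = 0.4226
  joint[1] = (0.0000, 0.0000) + 10 * (-0.9063, 0.4226) = (0.0000 + -9.0631, 0.0000 + 4.2262) = (-9.0631, 4.2262)
link 1: phi[1] = 155 + -60 = 95 deg
  cos(95 deg) = -0.0872, sin(95 deg) = 0.9962
  joint[2] = (-9.0631, 4.2262) + 11.6 * (-0.0872, 0.9962) = (-9.0631 + -1.0110, 4.2262 + 11.5559) = (-10.0741, 15.7820)
End effector: (-10.0741, 15.7820)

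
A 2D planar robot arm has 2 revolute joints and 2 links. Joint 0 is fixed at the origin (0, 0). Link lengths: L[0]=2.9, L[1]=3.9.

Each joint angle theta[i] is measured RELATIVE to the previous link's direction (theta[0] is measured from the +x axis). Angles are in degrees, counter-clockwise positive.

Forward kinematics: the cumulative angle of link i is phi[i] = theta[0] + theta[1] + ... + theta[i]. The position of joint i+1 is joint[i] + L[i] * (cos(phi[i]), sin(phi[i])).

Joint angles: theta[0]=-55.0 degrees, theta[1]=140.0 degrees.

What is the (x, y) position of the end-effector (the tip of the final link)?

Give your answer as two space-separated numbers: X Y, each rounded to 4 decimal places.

joint[0] = (0.0000, 0.0000)  (base)
link 0: phi[0] = -55 = -55 deg
  cos(-55 deg) = 0.5736, sin(-55 deg) = -0.8192
  joint[1] = (0.0000, 0.0000) + 2.9 * (0.5736, -0.8192) = (0.0000 + 1.6634, 0.0000 + -2.3755) = (1.6634, -2.3755)
link 1: phi[1] = -55 + 140 = 85 deg
  cos(85 deg) = 0.0872, sin(85 deg) = 0.9962
  joint[2] = (1.6634, -2.3755) + 3.9 * (0.0872, 0.9962) = (1.6634 + 0.3399, -2.3755 + 3.8852) = (2.0033, 1.5096)
End effector: (2.0033, 1.5096)

Answer: 2.0033 1.5096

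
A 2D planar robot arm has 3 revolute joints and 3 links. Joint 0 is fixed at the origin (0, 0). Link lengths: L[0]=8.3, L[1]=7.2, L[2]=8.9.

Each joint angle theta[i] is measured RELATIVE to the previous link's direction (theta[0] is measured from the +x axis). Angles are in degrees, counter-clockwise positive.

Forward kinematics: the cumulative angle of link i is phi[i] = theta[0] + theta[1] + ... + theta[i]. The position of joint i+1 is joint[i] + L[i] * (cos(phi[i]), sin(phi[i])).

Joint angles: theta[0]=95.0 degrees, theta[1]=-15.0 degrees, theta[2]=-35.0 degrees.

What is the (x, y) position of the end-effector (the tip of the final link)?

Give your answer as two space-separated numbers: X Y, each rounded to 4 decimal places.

Answer: 6.8201 21.6523

Derivation:
joint[0] = (0.0000, 0.0000)  (base)
link 0: phi[0] = 95 = 95 deg
  cos(95 deg) = -0.0872, sin(95 deg) = 0.9962
  joint[1] = (0.0000, 0.0000) + 8.3 * (-0.0872, 0.9962) = (0.0000 + -0.7234, 0.0000 + 8.2684) = (-0.7234, 8.2684)
link 1: phi[1] = 95 + -15 = 80 deg
  cos(80 deg) = 0.1736, sin(80 deg) = 0.9848
  joint[2] = (-0.7234, 8.2684) + 7.2 * (0.1736, 0.9848) = (-0.7234 + 1.2503, 8.2684 + 7.0906) = (0.5269, 15.3590)
link 2: phi[2] = 95 + -15 + -35 = 45 deg
  cos(45 deg) = 0.7071, sin(45 deg) = 0.7071
  joint[3] = (0.5269, 15.3590) + 8.9 * (0.7071, 0.7071) = (0.5269 + 6.2933, 15.3590 + 6.2933) = (6.8201, 21.6523)
End effector: (6.8201, 21.6523)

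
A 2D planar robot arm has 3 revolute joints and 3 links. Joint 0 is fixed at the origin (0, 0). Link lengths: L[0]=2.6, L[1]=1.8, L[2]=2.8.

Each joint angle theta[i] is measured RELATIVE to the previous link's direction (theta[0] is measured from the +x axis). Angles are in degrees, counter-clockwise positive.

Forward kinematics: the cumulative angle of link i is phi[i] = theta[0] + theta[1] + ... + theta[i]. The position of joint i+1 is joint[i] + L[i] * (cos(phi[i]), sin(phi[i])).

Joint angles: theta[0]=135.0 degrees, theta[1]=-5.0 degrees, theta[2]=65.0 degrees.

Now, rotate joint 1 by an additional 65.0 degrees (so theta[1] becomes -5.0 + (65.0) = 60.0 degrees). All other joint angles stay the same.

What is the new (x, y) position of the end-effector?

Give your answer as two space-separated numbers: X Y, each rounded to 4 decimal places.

joint[0] = (0.0000, 0.0000)  (base)
link 0: phi[0] = 135 = 135 deg
  cos(135 deg) = -0.7071, sin(135 deg) = 0.7071
  joint[1] = (0.0000, 0.0000) + 2.6 * (-0.7071, 0.7071) = (0.0000 + -1.8385, 0.0000 + 1.8385) = (-1.8385, 1.8385)
link 1: phi[1] = 135 + 60 = 195 deg
  cos(195 deg) = -0.9659, sin(195 deg) = -0.2588
  joint[2] = (-1.8385, 1.8385) + 1.8 * (-0.9659, -0.2588) = (-1.8385 + -1.7387, 1.8385 + -0.4659) = (-3.5771, 1.3726)
link 2: phi[2] = 135 + 60 + 65 = 260 deg
  cos(260 deg) = -0.1736, sin(260 deg) = -0.9848
  joint[3] = (-3.5771, 1.3726) + 2.8 * (-0.1736, -0.9848) = (-3.5771 + -0.4862, 1.3726 + -2.7575) = (-4.0634, -1.3849)
End effector: (-4.0634, -1.3849)

Answer: -4.0634 -1.3849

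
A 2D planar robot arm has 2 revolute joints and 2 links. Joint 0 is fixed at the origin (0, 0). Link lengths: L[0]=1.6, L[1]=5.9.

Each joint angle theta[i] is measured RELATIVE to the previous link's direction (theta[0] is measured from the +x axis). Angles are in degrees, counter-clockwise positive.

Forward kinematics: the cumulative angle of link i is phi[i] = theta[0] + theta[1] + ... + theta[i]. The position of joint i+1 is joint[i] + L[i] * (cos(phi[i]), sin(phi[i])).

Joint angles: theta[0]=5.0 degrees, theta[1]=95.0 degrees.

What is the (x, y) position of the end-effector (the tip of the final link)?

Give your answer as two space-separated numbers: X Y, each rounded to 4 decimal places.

joint[0] = (0.0000, 0.0000)  (base)
link 0: phi[0] = 5 = 5 deg
  cos(5 deg) = 0.9962, sin(5 deg) = 0.0872
  joint[1] = (0.0000, 0.0000) + 1.6 * (0.9962, 0.0872) = (0.0000 + 1.5939, 0.0000 + 0.1394) = (1.5939, 0.1394)
link 1: phi[1] = 5 + 95 = 100 deg
  cos(100 deg) = -0.1736, sin(100 deg) = 0.9848
  joint[2] = (1.5939, 0.1394) + 5.9 * (-0.1736, 0.9848) = (1.5939 + -1.0245, 0.1394 + 5.8104) = (0.5694, 5.9498)
End effector: (0.5694, 5.9498)

Answer: 0.5694 5.9498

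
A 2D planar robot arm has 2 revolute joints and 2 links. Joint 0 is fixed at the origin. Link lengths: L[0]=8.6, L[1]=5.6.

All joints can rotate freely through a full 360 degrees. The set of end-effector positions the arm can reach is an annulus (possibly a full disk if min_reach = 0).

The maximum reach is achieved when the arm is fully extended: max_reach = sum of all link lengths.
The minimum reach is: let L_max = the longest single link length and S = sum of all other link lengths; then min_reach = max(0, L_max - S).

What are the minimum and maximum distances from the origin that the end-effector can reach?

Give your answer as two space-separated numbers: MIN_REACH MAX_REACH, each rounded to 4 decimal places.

Answer: 3.0000 14.2000

Derivation:
Link lengths: [8.6, 5.6]
max_reach = 8.6 + 5.6 = 14.2
L_max = max([8.6, 5.6]) = 8.6
S (sum of others) = 14.2 - 8.6 = 5.6
min_reach = max(0, 8.6 - 5.6) = max(0, 3) = 3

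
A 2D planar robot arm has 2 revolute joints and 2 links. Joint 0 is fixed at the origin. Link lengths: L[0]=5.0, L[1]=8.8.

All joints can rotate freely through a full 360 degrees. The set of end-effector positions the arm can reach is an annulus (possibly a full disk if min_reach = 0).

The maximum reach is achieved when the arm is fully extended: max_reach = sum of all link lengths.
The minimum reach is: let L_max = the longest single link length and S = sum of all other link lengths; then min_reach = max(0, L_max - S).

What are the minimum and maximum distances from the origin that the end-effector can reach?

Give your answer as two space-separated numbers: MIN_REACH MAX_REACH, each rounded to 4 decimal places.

Answer: 3.8000 13.8000

Derivation:
Link lengths: [5.0, 8.8]
max_reach = 5 + 8.8 = 13.8
L_max = max([5.0, 8.8]) = 8.8
S (sum of others) = 13.8 - 8.8 = 5
min_reach = max(0, 8.8 - 5) = max(0, 3.8) = 3.8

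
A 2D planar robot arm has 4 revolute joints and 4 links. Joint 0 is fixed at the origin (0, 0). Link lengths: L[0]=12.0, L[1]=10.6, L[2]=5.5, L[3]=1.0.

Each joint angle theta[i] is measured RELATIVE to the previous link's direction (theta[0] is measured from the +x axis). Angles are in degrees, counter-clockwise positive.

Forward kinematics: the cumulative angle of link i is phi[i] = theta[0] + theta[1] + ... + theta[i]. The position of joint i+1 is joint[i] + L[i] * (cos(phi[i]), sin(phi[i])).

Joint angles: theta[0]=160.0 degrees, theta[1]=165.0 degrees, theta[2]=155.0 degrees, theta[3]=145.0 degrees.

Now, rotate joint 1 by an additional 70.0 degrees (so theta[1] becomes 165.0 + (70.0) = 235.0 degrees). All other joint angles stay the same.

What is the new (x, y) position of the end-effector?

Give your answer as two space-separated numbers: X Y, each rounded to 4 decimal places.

Answer: -7.1034 8.8065

Derivation:
joint[0] = (0.0000, 0.0000)  (base)
link 0: phi[0] = 160 = 160 deg
  cos(160 deg) = -0.9397, sin(160 deg) = 0.3420
  joint[1] = (0.0000, 0.0000) + 12 * (-0.9397, 0.3420) = (0.0000 + -11.2763, 0.0000 + 4.1042) = (-11.2763, 4.1042)
link 1: phi[1] = 160 + 235 = 395 deg
  cos(395 deg) = 0.8192, sin(395 deg) = 0.5736
  joint[2] = (-11.2763, 4.1042) + 10.6 * (0.8192, 0.5736) = (-11.2763 + 8.6830, 4.1042 + 6.0799) = (-2.5933, 10.1842)
link 2: phi[2] = 160 + 235 + 155 = 550 deg
  cos(550 deg) = -0.9848, sin(550 deg) = -0.1736
  joint[3] = (-2.5933, 10.1842) + 5.5 * (-0.9848, -0.1736) = (-2.5933 + -5.4164, 10.1842 + -0.9551) = (-8.0097, 9.2291)
link 3: phi[3] = 160 + 235 + 155 + 145 = 695 deg
  cos(695 deg) = 0.9063, sin(695 deg) = -0.4226
  joint[4] = (-8.0097, 9.2291) + 1 * (0.9063, -0.4226) = (-8.0097 + 0.9063, 9.2291 + -0.4226) = (-7.1034, 8.8065)
End effector: (-7.1034, 8.8065)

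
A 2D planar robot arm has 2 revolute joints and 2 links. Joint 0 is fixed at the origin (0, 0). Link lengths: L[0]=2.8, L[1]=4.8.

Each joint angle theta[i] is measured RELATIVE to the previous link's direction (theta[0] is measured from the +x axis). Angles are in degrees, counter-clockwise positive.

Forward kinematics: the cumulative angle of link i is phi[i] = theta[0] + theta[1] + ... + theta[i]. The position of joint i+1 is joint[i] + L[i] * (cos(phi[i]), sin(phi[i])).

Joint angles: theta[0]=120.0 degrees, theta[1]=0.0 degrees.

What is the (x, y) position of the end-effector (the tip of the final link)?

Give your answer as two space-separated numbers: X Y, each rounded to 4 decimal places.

joint[0] = (0.0000, 0.0000)  (base)
link 0: phi[0] = 120 = 120 deg
  cos(120 deg) = -0.5000, sin(120 deg) = 0.8660
  joint[1] = (0.0000, 0.0000) + 2.8 * (-0.5000, 0.8660) = (0.0000 + -1.4000, 0.0000 + 2.4249) = (-1.4000, 2.4249)
link 1: phi[1] = 120 + 0 = 120 deg
  cos(120 deg) = -0.5000, sin(120 deg) = 0.8660
  joint[2] = (-1.4000, 2.4249) + 4.8 * (-0.5000, 0.8660) = (-1.4000 + -2.4000, 2.4249 + 4.1569) = (-3.8000, 6.5818)
End effector: (-3.8000, 6.5818)

Answer: -3.8000 6.5818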